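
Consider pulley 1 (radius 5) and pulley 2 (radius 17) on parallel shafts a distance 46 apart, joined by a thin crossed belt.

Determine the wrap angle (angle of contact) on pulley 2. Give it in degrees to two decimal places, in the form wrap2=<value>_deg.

wrap2=237.14_deg

crossed belt: β = asin((r1+r2)/C) = asin(22/46) = 28.5719°
wrap1 = wrap2 = π + 2β = 237.1438°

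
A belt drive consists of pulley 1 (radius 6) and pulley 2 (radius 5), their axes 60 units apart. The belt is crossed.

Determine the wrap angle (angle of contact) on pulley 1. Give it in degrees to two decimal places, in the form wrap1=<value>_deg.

wrap1=201.13_deg

crossed belt: β = asin((r1+r2)/C) = asin(11/60) = 10.5640°
wrap1 = wrap2 = π + 2β = 201.1280°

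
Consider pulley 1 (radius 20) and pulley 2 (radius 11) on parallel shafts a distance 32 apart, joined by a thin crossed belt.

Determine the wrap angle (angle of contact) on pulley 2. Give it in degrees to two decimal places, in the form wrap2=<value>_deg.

wrap2=331.28_deg

crossed belt: β = asin((r1+r2)/C) = asin(31/32) = 75.6385°
wrap1 = wrap2 = π + 2β = 331.2770°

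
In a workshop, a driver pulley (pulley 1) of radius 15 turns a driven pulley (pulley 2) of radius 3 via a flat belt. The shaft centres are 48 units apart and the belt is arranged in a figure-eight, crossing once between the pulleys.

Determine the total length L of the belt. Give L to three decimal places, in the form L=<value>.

crossed belt: β = asin((r1+r2)/C) = asin(18/48) = 22.0243°
wrap1 = wrap2 = π + 2β = 224.0486°
tangent length = C·cosβ = 44.4972
L = (r1+r2)·wrap + 2·C·cosβ = 18·3.9104 + 2·44.4972 = 159.3813

L=159.381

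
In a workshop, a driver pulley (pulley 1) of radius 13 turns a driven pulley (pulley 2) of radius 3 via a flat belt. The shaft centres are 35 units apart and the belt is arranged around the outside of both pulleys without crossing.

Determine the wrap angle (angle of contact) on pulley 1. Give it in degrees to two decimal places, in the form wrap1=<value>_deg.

wrap1=213.20_deg

open belt: β = asin((r2−r1)/C) = asin(-10/35) = -16.6015°
wrap1 = π − 2β = 213.2031°
wrap2 = π + 2β = 146.7969°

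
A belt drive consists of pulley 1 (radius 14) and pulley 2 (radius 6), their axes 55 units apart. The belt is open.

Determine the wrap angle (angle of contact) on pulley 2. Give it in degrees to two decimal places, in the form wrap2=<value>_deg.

open belt: β = asin((r2−r1)/C) = asin(-8/55) = -8.3636°
wrap1 = π − 2β = 196.7272°
wrap2 = π + 2β = 163.2728°

wrap2=163.27_deg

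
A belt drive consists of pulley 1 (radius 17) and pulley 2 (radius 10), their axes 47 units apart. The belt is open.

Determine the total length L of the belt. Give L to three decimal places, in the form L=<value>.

open belt: β = asin((r2−r1)/C) = asin(-7/47) = -8.5653°
wrap1 = π − 2β = 197.1306°
wrap2 = π + 2β = 162.8694°
tangent length = C·cosβ = 46.4758
L = r1·wrap1 + r2·wrap2 + 2·C·cosβ = 17·3.4406 + 10·2.8426 + 2·46.4758 = 179.8675

L=179.867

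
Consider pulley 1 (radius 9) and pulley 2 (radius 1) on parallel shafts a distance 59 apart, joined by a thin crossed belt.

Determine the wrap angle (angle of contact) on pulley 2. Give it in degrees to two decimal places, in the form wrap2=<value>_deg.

wrap2=199.52_deg

crossed belt: β = asin((r1+r2)/C) = asin(10/59) = 9.7583°
wrap1 = wrap2 = π + 2β = 199.5165°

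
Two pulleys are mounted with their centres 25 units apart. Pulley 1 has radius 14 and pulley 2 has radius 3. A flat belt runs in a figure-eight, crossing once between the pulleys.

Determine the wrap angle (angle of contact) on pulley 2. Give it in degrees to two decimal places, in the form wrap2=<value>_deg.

wrap2=265.69_deg

crossed belt: β = asin((r1+r2)/C) = asin(17/25) = 42.8436°
wrap1 = wrap2 = π + 2β = 265.6873°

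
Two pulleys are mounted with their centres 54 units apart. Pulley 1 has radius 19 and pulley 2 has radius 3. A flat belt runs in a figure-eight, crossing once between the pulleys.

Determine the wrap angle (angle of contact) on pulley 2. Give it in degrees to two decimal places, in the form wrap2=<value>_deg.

crossed belt: β = asin((r1+r2)/C) = asin(22/54) = 24.0421°
wrap1 = wrap2 = π + 2β = 228.0842°

wrap2=228.08_deg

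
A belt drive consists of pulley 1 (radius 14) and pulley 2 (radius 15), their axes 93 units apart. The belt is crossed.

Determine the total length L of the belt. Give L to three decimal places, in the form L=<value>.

crossed belt: β = asin((r1+r2)/C) = asin(29/93) = 18.1694°
wrap1 = wrap2 = π + 2β = 216.3389°
tangent length = C·cosβ = 88.3629
L = (r1+r2)·wrap + 2·C·cosβ = 29·3.7758 + 2·88.3629 = 286.2247

L=286.225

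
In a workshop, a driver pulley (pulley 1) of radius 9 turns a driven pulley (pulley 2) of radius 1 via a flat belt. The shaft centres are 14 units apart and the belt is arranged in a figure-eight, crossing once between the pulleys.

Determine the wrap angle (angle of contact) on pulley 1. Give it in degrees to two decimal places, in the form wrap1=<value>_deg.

crossed belt: β = asin((r1+r2)/C) = asin(10/14) = 45.5847°
wrap1 = wrap2 = π + 2β = 271.1694°

wrap1=271.17_deg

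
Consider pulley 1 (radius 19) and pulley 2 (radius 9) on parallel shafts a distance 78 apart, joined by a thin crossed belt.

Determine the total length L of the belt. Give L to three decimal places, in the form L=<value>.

crossed belt: β = asin((r1+r2)/C) = asin(28/78) = 21.0372°
wrap1 = wrap2 = π + 2β = 222.0744°
tangent length = C·cosβ = 72.8011
L = (r1+r2)·wrap + 2·C·cosβ = 28·3.8759 + 2·72.8011 = 254.1282

L=254.128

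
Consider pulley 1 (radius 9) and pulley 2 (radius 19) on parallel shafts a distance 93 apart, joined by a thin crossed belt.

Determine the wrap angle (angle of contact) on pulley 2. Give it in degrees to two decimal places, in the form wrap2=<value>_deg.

wrap2=215.04_deg

crossed belt: β = asin((r1+r2)/C) = asin(28/93) = 17.5222°
wrap1 = wrap2 = π + 2β = 215.0444°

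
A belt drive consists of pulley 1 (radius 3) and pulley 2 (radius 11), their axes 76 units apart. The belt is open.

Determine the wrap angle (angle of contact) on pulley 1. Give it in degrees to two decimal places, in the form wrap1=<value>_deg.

open belt: β = asin((r2−r1)/C) = asin(8/76) = 6.0423°
wrap1 = π − 2β = 167.9153°
wrap2 = π + 2β = 192.0847°

wrap1=167.92_deg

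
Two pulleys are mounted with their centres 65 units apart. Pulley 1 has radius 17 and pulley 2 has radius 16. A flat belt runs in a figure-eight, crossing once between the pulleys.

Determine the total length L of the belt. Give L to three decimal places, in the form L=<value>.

L=250.818

crossed belt: β = asin((r1+r2)/C) = asin(33/65) = 30.5102°
wrap1 = wrap2 = π + 2β = 241.0205°
tangent length = C·cosβ = 56.0000
L = (r1+r2)·wrap + 2·C·cosβ = 33·4.2066 + 2·56.0000 = 250.8178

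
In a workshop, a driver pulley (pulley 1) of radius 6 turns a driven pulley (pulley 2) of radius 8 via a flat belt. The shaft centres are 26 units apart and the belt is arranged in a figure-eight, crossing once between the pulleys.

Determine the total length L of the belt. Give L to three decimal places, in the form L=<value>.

crossed belt: β = asin((r1+r2)/C) = asin(14/26) = 32.5790°
wrap1 = wrap2 = π + 2β = 245.1579°
tangent length = C·cosβ = 21.9089
L = (r1+r2)·wrap + 2·C·cosβ = 14·4.2788 + 2·21.9089 = 103.7212

L=103.721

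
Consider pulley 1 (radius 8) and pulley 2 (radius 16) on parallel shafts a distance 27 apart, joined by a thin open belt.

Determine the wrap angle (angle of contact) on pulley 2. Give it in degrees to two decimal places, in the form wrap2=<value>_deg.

wrap2=214.47_deg

open belt: β = asin((r2−r1)/C) = asin(8/27) = 17.2353°
wrap1 = π − 2β = 145.5294°
wrap2 = π + 2β = 214.4706°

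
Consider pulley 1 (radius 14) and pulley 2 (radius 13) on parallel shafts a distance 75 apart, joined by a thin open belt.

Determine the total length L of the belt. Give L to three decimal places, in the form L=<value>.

L=234.836

open belt: β = asin((r2−r1)/C) = asin(-1/75) = -0.7640°
wrap1 = π − 2β = 181.5279°
wrap2 = π + 2β = 178.4721°
tangent length = C·cosβ = 74.9933
L = r1·wrap1 + r2·wrap2 + 2·C·cosβ = 14·3.1683 + 13·3.1149 + 2·74.9933 = 234.8363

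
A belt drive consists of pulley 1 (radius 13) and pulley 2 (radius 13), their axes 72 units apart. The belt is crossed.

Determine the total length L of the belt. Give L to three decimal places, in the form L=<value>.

L=235.177

crossed belt: β = asin((r1+r2)/C) = asin(26/72) = 21.1684°
wrap1 = wrap2 = π + 2β = 222.3369°
tangent length = C·cosβ = 67.1416
L = (r1+r2)·wrap + 2·C·cosβ = 26·3.8805 + 2·67.1416 = 235.1766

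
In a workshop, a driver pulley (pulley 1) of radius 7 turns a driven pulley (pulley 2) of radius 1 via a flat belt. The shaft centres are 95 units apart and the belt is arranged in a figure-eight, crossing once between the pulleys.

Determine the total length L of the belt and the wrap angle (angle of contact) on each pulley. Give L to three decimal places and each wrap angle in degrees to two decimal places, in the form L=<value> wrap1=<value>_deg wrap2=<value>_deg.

crossed belt: β = asin((r1+r2)/C) = asin(8/95) = 4.8306°
wrap1 = wrap2 = π + 2β = 189.6613°
tangent length = C·cosβ = 94.6626
L = (r1+r2)·wrap + 2·C·cosβ = 8·3.3102 + 2·94.6626 = 215.8068

L=215.807 wrap1=189.66_deg wrap2=189.66_deg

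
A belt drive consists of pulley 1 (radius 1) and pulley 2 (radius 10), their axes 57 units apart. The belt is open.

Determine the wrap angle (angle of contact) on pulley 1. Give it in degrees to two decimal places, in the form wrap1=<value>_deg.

open belt: β = asin((r2−r1)/C) = asin(9/57) = 9.0847°
wrap1 = π − 2β = 161.8306°
wrap2 = π + 2β = 198.1694°

wrap1=161.83_deg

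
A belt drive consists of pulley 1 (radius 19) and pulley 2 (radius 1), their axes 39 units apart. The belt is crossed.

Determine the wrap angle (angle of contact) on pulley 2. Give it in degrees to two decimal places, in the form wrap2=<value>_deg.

crossed belt: β = asin((r1+r2)/C) = asin(20/39) = 30.8519°
wrap1 = wrap2 = π + 2β = 241.7038°

wrap2=241.70_deg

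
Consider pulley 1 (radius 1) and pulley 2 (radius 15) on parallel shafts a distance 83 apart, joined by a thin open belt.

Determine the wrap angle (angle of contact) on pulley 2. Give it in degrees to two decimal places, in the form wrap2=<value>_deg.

wrap2=199.42_deg

open belt: β = asin((r2−r1)/C) = asin(14/83) = 9.7108°
wrap1 = π − 2β = 160.5785°
wrap2 = π + 2β = 199.4215°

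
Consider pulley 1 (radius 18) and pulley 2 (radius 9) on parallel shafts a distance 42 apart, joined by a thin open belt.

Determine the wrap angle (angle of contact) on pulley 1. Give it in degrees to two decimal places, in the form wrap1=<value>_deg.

wrap1=204.75_deg

open belt: β = asin((r2−r1)/C) = asin(-9/42) = -12.3736°
wrap1 = π − 2β = 204.7473°
wrap2 = π + 2β = 155.2527°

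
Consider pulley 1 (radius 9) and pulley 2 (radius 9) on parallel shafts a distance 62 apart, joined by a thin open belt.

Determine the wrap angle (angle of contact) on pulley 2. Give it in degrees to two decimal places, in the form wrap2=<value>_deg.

wrap2=180.00_deg

open belt: β = asin((r2−r1)/C) = asin(0/62) = 0.0000°
wrap1 = π − 2β = 180.0000°
wrap2 = π + 2β = 180.0000°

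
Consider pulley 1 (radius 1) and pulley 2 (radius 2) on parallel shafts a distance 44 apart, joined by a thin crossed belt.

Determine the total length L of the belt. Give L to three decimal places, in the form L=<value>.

crossed belt: β = asin((r1+r2)/C) = asin(3/44) = 3.9096°
wrap1 = wrap2 = π + 2β = 187.8191°
tangent length = C·cosβ = 43.8976
L = (r1+r2)·wrap + 2·C·cosβ = 3·3.2781 + 2·43.8976 = 97.6294

L=97.629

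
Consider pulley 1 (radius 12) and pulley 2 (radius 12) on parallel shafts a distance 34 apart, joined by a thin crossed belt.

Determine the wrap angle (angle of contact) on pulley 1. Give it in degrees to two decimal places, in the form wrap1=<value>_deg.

wrap1=269.80_deg

crossed belt: β = asin((r1+r2)/C) = asin(24/34) = 44.9009°
wrap1 = wrap2 = π + 2β = 269.8017°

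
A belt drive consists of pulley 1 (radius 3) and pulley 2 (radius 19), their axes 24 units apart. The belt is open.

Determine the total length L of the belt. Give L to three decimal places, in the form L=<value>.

L=128.243

open belt: β = asin((r2−r1)/C) = asin(16/24) = 41.8103°
wrap1 = π − 2β = 96.3794°
wrap2 = π + 2β = 263.6206°
tangent length = C·cosβ = 17.8885
L = r1·wrap1 + r2·wrap2 + 2·C·cosβ = 3·1.6821 + 19·4.6010 + 2·17.8885 = 128.2434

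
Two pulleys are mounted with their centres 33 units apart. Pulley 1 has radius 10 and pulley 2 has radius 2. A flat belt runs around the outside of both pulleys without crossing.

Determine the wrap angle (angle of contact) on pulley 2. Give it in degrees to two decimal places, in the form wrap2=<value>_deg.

open belt: β = asin((r2−r1)/C) = asin(-8/33) = -14.0297°
wrap1 = π − 2β = 208.0593°
wrap2 = π + 2β = 151.9407°

wrap2=151.94_deg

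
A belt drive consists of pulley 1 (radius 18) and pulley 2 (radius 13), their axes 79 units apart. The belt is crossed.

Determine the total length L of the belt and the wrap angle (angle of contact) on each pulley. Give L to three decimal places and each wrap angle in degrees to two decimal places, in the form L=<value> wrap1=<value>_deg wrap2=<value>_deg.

L=267.718 wrap1=226.21_deg wrap2=226.21_deg

crossed belt: β = asin((r1+r2)/C) = asin(31/79) = 23.1042°
wrap1 = wrap2 = π + 2β = 226.2085°
tangent length = C·cosβ = 72.6636
L = (r1+r2)·wrap + 2·C·cosβ = 31·3.9481 + 2·72.6636 = 267.7178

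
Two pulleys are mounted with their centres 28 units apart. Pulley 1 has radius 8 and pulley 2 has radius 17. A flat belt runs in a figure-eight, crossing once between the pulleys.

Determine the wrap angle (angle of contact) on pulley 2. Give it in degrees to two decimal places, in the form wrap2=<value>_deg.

crossed belt: β = asin((r1+r2)/C) = asin(25/28) = 63.2345°
wrap1 = wrap2 = π + 2β = 306.4690°

wrap2=306.47_deg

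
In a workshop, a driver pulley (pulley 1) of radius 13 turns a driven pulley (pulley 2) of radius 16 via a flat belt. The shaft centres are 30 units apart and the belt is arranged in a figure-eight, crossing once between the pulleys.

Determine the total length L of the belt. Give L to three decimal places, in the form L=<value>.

L=182.557

crossed belt: β = asin((r1+r2)/C) = asin(29/30) = 75.1649°
wrap1 = wrap2 = π + 2β = 330.3298°
tangent length = C·cosβ = 7.6811
L = (r1+r2)·wrap + 2·C·cosβ = 29·5.7653 + 2·7.6811 = 182.5572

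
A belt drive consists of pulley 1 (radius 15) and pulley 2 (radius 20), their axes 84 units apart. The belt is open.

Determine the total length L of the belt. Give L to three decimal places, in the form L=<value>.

L=278.253

open belt: β = asin((r2−r1)/C) = asin(5/84) = 3.4125°
wrap1 = π − 2β = 173.1750°
wrap2 = π + 2β = 186.8250°
tangent length = C·cosβ = 83.8511
L = r1·wrap1 + r2·wrap2 + 2·C·cosβ = 15·3.0225 + 20·3.2607 + 2·83.8511 = 278.2534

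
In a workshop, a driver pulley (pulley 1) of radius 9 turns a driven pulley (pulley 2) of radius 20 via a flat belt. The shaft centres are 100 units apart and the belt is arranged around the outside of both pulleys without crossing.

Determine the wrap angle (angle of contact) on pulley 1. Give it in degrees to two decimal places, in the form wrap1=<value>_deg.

open belt: β = asin((r2−r1)/C) = asin(11/100) = 6.3153°
wrap1 = π − 2β = 167.3694°
wrap2 = π + 2β = 192.6306°

wrap1=167.37_deg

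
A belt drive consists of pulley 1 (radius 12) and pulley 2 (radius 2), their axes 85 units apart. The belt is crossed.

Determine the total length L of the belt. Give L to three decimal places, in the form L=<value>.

crossed belt: β = asin((r1+r2)/C) = asin(14/85) = 9.4801°
wrap1 = wrap2 = π + 2β = 198.9603°
tangent length = C·cosβ = 83.8391
L = (r1+r2)·wrap + 2·C·cosβ = 14·3.4725 + 2·83.8391 = 216.2934

L=216.293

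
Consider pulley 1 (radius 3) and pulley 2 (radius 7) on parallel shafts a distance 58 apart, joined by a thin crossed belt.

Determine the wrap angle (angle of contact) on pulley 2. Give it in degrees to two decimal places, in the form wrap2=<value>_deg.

wrap2=199.86_deg

crossed belt: β = asin((r1+r2)/C) = asin(10/58) = 9.9282°
wrap1 = wrap2 = π + 2β = 199.8564°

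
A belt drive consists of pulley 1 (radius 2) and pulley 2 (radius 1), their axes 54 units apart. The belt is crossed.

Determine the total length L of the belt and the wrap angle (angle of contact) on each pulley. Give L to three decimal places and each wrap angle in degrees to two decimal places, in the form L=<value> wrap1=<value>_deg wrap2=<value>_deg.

L=117.591 wrap1=186.37_deg wrap2=186.37_deg

crossed belt: β = asin((r1+r2)/C) = asin(3/54) = 3.1847°
wrap1 = wrap2 = π + 2β = 186.3695°
tangent length = C·cosβ = 53.9166
L = (r1+r2)·wrap + 2·C·cosβ = 3·3.2528 + 2·53.9166 = 117.5915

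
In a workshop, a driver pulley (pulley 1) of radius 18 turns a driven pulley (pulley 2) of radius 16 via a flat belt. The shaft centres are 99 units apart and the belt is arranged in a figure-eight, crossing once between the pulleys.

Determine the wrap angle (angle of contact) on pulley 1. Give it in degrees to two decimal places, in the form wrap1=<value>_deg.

crossed belt: β = asin((r1+r2)/C) = asin(34/99) = 20.0863°
wrap1 = wrap2 = π + 2β = 220.1725°

wrap1=220.17_deg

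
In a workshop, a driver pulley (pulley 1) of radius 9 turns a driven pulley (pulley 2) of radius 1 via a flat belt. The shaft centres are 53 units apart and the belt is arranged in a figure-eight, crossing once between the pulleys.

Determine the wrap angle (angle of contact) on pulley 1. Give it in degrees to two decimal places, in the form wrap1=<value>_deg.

wrap1=201.75_deg

crossed belt: β = asin((r1+r2)/C) = asin(10/53) = 10.8757°
wrap1 = wrap2 = π + 2β = 201.7514°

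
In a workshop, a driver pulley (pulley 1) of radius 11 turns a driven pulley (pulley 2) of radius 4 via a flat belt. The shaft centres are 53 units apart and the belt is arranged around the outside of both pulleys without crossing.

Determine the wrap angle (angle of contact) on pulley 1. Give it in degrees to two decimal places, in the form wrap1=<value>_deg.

wrap1=195.18_deg

open belt: β = asin((r2−r1)/C) = asin(-7/53) = -7.5895°
wrap1 = π − 2β = 195.1791°
wrap2 = π + 2β = 164.8209°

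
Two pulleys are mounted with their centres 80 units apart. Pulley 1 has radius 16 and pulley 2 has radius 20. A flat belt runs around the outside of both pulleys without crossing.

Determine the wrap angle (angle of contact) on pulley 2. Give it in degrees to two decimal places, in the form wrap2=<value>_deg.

open belt: β = asin((r2−r1)/C) = asin(4/80) = 2.8660°
wrap1 = π − 2β = 174.2680°
wrap2 = π + 2β = 185.7320°

wrap2=185.73_deg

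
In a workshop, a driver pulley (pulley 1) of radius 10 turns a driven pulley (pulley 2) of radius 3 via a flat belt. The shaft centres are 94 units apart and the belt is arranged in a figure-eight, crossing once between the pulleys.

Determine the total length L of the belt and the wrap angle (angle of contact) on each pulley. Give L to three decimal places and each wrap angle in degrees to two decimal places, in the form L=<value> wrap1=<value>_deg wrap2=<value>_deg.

L=230.641 wrap1=195.90_deg wrap2=195.90_deg

crossed belt: β = asin((r1+r2)/C) = asin(13/94) = 7.9494°
wrap1 = wrap2 = π + 2β = 195.8987°
tangent length = C·cosβ = 93.0967
L = (r1+r2)·wrap + 2·C·cosβ = 13·3.4191 + 2·93.0967 = 230.6415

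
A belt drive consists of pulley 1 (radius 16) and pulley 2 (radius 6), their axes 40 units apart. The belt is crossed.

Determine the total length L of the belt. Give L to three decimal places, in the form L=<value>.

L=161.552

crossed belt: β = asin((r1+r2)/C) = asin(22/40) = 33.3670°
wrap1 = wrap2 = π + 2β = 246.7340°
tangent length = C·cosβ = 33.4066
L = (r1+r2)·wrap + 2·C·cosβ = 22·4.3063 + 2·33.4066 = 161.5522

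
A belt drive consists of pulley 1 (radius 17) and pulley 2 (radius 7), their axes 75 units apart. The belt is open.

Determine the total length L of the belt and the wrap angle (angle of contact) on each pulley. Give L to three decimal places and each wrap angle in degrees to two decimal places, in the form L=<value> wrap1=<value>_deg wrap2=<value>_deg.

L=226.734 wrap1=195.32_deg wrap2=164.68_deg

open belt: β = asin((r2−r1)/C) = asin(-10/75) = -7.6623°
wrap1 = π − 2β = 195.3245°
wrap2 = π + 2β = 164.6755°
tangent length = C·cosβ = 74.3303
L = r1·wrap1 + r2·wrap2 + 2·C·cosβ = 17·3.4091 + 7·2.8741 + 2·74.3303 = 226.7335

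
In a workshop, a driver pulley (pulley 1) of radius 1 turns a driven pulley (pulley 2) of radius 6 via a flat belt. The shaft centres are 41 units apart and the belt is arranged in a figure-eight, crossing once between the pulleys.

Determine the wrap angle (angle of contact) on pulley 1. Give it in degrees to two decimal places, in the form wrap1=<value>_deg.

wrap1=199.66_deg

crossed belt: β = asin((r1+r2)/C) = asin(7/41) = 9.8304°
wrap1 = wrap2 = π + 2β = 199.6607°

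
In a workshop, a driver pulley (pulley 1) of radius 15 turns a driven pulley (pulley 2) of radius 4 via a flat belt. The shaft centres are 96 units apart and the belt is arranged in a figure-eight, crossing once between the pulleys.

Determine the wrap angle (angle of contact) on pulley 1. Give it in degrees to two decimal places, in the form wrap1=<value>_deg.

crossed belt: β = asin((r1+r2)/C) = asin(19/96) = 11.4152°
wrap1 = wrap2 = π + 2β = 202.8303°

wrap1=202.83_deg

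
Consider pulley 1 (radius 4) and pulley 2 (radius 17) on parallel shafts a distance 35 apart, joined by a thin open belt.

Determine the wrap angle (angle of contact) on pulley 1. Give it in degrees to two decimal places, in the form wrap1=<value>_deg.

open belt: β = asin((r2−r1)/C) = asin(13/35) = 21.8037°
wrap1 = π − 2β = 136.3925°
wrap2 = π + 2β = 223.6075°

wrap1=136.39_deg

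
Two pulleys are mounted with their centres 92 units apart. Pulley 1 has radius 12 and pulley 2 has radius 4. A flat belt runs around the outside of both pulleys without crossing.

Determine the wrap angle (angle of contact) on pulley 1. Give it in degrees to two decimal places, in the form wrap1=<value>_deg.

open belt: β = asin((r2−r1)/C) = asin(-8/92) = -4.9885°
wrap1 = π − 2β = 189.9771°
wrap2 = π + 2β = 170.0229°

wrap1=189.98_deg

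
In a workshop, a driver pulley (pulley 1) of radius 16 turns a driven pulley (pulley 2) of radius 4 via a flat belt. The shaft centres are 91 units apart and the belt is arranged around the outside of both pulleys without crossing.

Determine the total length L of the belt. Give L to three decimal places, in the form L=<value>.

open belt: β = asin((r2−r1)/C) = asin(-12/91) = -7.5776°
wrap1 = π − 2β = 195.1551°
wrap2 = π + 2β = 164.8449°
tangent length = C·cosβ = 90.2053
L = r1·wrap1 + r2·wrap2 + 2·C·cosβ = 16·3.4061 + 4·2.8771 + 2·90.2053 = 246.4166

L=246.417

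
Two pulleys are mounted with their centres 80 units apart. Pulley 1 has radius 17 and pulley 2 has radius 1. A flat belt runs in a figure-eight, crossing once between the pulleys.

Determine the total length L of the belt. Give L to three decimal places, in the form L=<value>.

L=220.616

crossed belt: β = asin((r1+r2)/C) = asin(18/80) = 13.0029°
wrap1 = wrap2 = π + 2β = 206.0058°
tangent length = C·cosβ = 77.9487
L = (r1+r2)·wrap + 2·C·cosβ = 18·3.5955 + 2·77.9487 = 220.6160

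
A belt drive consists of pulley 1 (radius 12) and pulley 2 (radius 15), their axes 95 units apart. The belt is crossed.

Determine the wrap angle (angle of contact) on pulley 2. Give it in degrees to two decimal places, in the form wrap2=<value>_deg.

wrap2=213.02_deg

crossed belt: β = asin((r1+r2)/C) = asin(27/95) = 16.5117°
wrap1 = wrap2 = π + 2β = 213.0233°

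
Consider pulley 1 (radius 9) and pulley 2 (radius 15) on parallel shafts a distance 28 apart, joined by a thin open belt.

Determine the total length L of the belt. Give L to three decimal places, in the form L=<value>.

open belt: β = asin((r2−r1)/C) = asin(6/28) = 12.3736°
wrap1 = π − 2β = 155.2527°
wrap2 = π + 2β = 204.7473°
tangent length = C·cosβ = 27.3496
L = r1·wrap1 + r2·wrap2 + 2·C·cosβ = 9·2.7097 + 15·3.5735 + 2·27.3496 = 132.6889

L=132.689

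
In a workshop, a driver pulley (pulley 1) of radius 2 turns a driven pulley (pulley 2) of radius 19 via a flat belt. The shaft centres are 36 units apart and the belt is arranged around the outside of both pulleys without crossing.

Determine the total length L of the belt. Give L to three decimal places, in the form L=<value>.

open belt: β = asin((r2−r1)/C) = asin(17/36) = 28.1786°
wrap1 = π − 2β = 123.6427°
wrap2 = π + 2β = 236.3573°
tangent length = C·cosβ = 31.7333
L = r1·wrap1 + r2·wrap2 + 2·C·cosβ = 2·2.1580 + 19·4.1252 + 2·31.7333 = 146.1615

L=146.162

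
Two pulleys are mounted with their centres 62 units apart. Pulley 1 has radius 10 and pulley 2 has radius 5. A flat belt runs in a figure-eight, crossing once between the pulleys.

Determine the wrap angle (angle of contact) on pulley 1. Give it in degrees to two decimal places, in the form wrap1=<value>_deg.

crossed belt: β = asin((r1+r2)/C) = asin(15/62) = 14.0008°
wrap1 = wrap2 = π + 2β = 208.0016°

wrap1=208.00_deg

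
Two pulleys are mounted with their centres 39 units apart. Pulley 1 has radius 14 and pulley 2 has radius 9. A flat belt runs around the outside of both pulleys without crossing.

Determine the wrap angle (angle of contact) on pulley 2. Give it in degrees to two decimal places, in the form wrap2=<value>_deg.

wrap2=165.27_deg

open belt: β = asin((r2−r1)/C) = asin(-5/39) = -7.3659°
wrap1 = π − 2β = 194.7318°
wrap2 = π + 2β = 165.2682°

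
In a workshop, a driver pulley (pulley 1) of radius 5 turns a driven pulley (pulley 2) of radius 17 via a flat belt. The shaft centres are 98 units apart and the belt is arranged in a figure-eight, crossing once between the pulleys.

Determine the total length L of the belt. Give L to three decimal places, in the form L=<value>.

crossed belt: β = asin((r1+r2)/C) = asin(22/98) = 12.9729°
wrap1 = wrap2 = π + 2β = 205.9458°
tangent length = C·cosβ = 95.4987
L = (r1+r2)·wrap + 2·C·cosβ = 22·3.5944 + 2·95.4987 = 270.0749

L=270.075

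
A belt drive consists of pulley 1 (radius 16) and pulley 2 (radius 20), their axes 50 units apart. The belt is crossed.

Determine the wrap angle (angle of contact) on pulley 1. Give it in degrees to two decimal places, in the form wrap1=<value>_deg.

wrap1=272.11_deg

crossed belt: β = asin((r1+r2)/C) = asin(36/50) = 46.0545°
wrap1 = wrap2 = π + 2β = 272.1090°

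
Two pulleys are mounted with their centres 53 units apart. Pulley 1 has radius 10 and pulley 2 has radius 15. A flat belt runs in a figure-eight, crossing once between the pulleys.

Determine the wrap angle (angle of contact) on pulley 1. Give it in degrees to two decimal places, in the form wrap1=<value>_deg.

wrap1=236.29_deg

crossed belt: β = asin((r1+r2)/C) = asin(25/53) = 28.1446°
wrap1 = wrap2 = π + 2β = 236.2892°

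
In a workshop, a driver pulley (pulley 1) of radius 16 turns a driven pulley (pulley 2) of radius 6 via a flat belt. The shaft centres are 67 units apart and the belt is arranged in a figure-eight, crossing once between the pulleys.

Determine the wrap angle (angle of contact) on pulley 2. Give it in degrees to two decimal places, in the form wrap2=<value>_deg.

crossed belt: β = asin((r1+r2)/C) = asin(22/67) = 19.1692°
wrap1 = wrap2 = π + 2β = 218.3383°

wrap2=218.34_deg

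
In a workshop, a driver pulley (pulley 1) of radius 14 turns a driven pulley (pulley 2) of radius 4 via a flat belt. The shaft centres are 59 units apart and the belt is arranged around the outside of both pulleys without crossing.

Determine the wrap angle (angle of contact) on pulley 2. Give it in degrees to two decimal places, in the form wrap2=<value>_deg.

open belt: β = asin((r2−r1)/C) = asin(-10/59) = -9.7583°
wrap1 = π − 2β = 199.5165°
wrap2 = π + 2β = 160.4835°

wrap2=160.48_deg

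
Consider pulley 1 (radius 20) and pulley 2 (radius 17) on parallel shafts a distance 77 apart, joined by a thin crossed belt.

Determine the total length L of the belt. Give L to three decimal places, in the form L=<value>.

crossed belt: β = asin((r1+r2)/C) = asin(37/77) = 28.7193°
wrap1 = wrap2 = π + 2β = 237.4387°
tangent length = C·cosβ = 67.5278
L = (r1+r2)·wrap + 2·C·cosβ = 37·4.1441 + 2·67.5278 = 288.3867

L=288.387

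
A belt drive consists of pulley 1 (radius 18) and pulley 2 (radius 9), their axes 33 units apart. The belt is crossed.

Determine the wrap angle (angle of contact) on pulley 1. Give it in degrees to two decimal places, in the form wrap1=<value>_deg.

wrap1=289.81_deg

crossed belt: β = asin((r1+r2)/C) = asin(27/33) = 54.9032°
wrap1 = wrap2 = π + 2β = 289.8064°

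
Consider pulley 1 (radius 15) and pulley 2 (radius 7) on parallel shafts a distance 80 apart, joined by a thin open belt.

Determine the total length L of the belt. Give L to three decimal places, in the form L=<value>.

open belt: β = asin((r2−r1)/C) = asin(-8/80) = -5.7392°
wrap1 = π − 2β = 191.4783°
wrap2 = π + 2β = 168.5217°
tangent length = C·cosβ = 79.5990
L = r1·wrap1 + r2·wrap2 + 2·C·cosβ = 15·3.3419 + 7·2.9413 + 2·79.5990 = 229.9157

L=229.916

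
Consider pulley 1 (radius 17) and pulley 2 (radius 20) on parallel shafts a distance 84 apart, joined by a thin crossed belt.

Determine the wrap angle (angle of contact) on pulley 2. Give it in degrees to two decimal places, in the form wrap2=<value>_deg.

crossed belt: β = asin((r1+r2)/C) = asin(37/84) = 26.1343°
wrap1 = wrap2 = π + 2β = 232.2685°

wrap2=232.27_deg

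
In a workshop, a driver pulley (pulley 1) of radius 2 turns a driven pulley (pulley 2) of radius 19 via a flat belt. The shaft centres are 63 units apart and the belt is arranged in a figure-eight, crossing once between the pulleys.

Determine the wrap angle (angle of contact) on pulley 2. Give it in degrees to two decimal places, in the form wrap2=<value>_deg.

crossed belt: β = asin((r1+r2)/C) = asin(21/63) = 19.4712°
wrap1 = wrap2 = π + 2β = 218.9424°

wrap2=218.94_deg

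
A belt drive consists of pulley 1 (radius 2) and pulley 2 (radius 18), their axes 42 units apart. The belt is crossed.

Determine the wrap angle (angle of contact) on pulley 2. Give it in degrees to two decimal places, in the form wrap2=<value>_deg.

crossed belt: β = asin((r1+r2)/C) = asin(20/42) = 28.4369°
wrap1 = wrap2 = π + 2β = 236.8738°

wrap2=236.87_deg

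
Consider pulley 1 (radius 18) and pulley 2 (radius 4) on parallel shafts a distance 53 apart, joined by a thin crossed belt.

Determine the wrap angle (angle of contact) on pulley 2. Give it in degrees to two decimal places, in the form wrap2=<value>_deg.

wrap2=229.05_deg

crossed belt: β = asin((r1+r2)/C) = asin(22/53) = 24.5253°
wrap1 = wrap2 = π + 2β = 229.0505°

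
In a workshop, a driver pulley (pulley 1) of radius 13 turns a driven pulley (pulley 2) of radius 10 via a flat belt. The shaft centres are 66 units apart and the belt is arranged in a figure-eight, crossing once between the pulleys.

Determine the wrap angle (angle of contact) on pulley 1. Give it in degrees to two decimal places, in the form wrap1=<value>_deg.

crossed belt: β = asin((r1+r2)/C) = asin(23/66) = 20.3947°
wrap1 = wrap2 = π + 2β = 220.7893°

wrap1=220.79_deg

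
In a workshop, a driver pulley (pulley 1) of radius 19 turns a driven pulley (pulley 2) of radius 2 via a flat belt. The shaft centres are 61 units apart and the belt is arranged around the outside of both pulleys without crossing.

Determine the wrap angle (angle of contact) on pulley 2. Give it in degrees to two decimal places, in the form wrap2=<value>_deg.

open belt: β = asin((r2−r1)/C) = asin(-17/61) = -16.1819°
wrap1 = π − 2β = 212.3639°
wrap2 = π + 2β = 147.6361°

wrap2=147.64_deg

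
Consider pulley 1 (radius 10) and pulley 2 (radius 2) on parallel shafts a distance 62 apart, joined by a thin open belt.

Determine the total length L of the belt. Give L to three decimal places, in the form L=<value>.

open belt: β = asin((r2−r1)/C) = asin(-8/62) = -7.4137°
wrap1 = π − 2β = 194.8273°
wrap2 = π + 2β = 165.1727°
tangent length = C·cosβ = 61.4817
L = r1·wrap1 + r2·wrap2 + 2·C·cosβ = 10·3.4004 + 2·2.8828 + 2·61.4817 = 162.7328

L=162.733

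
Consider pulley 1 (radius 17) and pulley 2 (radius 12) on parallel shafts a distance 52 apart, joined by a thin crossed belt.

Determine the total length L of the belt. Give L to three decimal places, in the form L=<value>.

L=211.744

crossed belt: β = asin((r1+r2)/C) = asin(29/52) = 33.8964°
wrap1 = wrap2 = π + 2β = 247.7927°
tangent length = C·cosβ = 43.1625
L = (r1+r2)·wrap + 2·C·cosβ = 29·4.3248 + 2·43.1625 = 211.7441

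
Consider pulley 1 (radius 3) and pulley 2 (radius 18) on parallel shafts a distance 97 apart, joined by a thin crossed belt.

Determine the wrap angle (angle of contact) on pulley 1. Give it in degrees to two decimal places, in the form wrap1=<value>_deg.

wrap1=205.01_deg

crossed belt: β = asin((r1+r2)/C) = asin(21/97) = 12.5032°
wrap1 = wrap2 = π + 2β = 205.0065°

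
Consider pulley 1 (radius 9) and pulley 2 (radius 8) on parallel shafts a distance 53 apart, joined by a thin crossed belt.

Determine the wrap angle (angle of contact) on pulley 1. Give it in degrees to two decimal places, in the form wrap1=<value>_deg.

wrap1=217.42_deg

crossed belt: β = asin((r1+r2)/C) = asin(17/53) = 18.7086°
wrap1 = wrap2 = π + 2β = 217.4171°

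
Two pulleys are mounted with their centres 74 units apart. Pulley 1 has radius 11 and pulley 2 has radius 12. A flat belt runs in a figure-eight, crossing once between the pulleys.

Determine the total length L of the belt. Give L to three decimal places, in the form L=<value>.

crossed belt: β = asin((r1+r2)/C) = asin(23/74) = 18.1081°
wrap1 = wrap2 = π + 2β = 216.2162°
tangent length = C·cosβ = 70.3349
L = (r1+r2)·wrap + 2·C·cosβ = 23·3.7737 + 2·70.3349 = 227.4646

L=227.465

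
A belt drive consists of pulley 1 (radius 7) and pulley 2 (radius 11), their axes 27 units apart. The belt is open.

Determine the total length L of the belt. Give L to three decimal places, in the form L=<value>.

open belt: β = asin((r2−r1)/C) = asin(4/27) = 8.5196°
wrap1 = π − 2β = 162.9608°
wrap2 = π + 2β = 197.0392°
tangent length = C·cosβ = 26.7021
L = r1·wrap1 + r2·wrap2 + 2·C·cosβ = 7·2.8442 + 11·3.4390 + 2·26.7021 = 111.1424

L=111.142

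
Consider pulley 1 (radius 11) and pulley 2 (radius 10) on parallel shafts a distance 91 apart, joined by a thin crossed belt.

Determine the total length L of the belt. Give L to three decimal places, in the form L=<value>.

L=252.841

crossed belt: β = asin((r1+r2)/C) = asin(21/91) = 13.3424°
wrap1 = wrap2 = π + 2β = 206.6847°
tangent length = C·cosβ = 88.5438
L = (r1+r2)·wrap + 2·C·cosβ = 21·3.6073 + 2·88.5438 = 252.8415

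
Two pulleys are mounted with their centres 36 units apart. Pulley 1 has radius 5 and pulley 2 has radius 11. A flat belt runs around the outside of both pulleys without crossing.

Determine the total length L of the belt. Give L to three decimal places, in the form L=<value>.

L=123.268

open belt: β = asin((r2−r1)/C) = asin(6/36) = 9.5941°
wrap1 = π − 2β = 160.8119°
wrap2 = π + 2β = 199.1881°
tangent length = C·cosβ = 35.4965
L = r1·wrap1 + r2·wrap2 + 2·C·cosβ = 5·2.8067 + 11·3.4765 + 2·35.4965 = 123.2678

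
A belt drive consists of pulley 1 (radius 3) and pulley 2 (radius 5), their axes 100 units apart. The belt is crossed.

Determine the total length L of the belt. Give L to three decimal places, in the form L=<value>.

crossed belt: β = asin((r1+r2)/C) = asin(8/100) = 4.5886°
wrap1 = wrap2 = π + 2β = 189.1771°
tangent length = C·cosβ = 99.6795
L = (r1+r2)·wrap + 2·C·cosβ = 8·3.3018 + 2·99.6795 = 225.7731

L=225.773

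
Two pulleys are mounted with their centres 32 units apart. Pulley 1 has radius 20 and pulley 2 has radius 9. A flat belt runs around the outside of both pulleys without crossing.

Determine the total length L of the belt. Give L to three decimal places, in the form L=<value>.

L=158.926

open belt: β = asin((r2−r1)/C) = asin(-11/32) = -20.1055°
wrap1 = π − 2β = 220.2110°
wrap2 = π + 2β = 139.7890°
tangent length = C·cosβ = 30.0500
L = r1·wrap1 + r2·wrap2 + 2·C·cosβ = 20·3.8434 + 9·2.4398 + 2·30.0500 = 158.9261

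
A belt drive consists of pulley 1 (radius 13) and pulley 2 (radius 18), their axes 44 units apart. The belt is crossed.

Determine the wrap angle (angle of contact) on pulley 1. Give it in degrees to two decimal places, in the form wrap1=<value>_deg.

wrap1=269.59_deg

crossed belt: β = asin((r1+r2)/C) = asin(31/44) = 44.7928°
wrap1 = wrap2 = π + 2β = 269.5857°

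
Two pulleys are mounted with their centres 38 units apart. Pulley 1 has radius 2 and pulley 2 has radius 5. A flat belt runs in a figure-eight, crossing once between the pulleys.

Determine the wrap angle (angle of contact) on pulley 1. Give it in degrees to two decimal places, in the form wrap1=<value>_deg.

crossed belt: β = asin((r1+r2)/C) = asin(7/38) = 10.6151°
wrap1 = wrap2 = π + 2β = 201.2302°

wrap1=201.23_deg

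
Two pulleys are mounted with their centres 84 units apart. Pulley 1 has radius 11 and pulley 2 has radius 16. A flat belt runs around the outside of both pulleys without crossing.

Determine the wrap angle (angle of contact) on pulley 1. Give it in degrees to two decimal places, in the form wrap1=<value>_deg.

open belt: β = asin((r2−r1)/C) = asin(5/84) = 3.4125°
wrap1 = π − 2β = 173.1750°
wrap2 = π + 2β = 186.8250°

wrap1=173.18_deg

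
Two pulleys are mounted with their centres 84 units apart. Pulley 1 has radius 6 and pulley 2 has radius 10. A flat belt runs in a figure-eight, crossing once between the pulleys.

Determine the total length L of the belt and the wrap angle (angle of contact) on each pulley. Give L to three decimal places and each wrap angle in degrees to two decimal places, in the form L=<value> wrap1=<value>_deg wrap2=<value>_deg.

L=221.322 wrap1=201.96_deg wrap2=201.96_deg

crossed belt: β = asin((r1+r2)/C) = asin(16/84) = 10.9806°
wrap1 = wrap2 = π + 2β = 201.9612°
tangent length = C·cosβ = 82.4621
L = (r1+r2)·wrap + 2·C·cosβ = 16·3.5249 + 2·82.4621 = 221.3224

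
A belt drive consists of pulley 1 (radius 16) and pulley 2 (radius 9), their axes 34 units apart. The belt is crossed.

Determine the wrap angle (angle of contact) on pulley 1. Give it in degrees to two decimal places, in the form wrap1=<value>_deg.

crossed belt: β = asin((r1+r2)/C) = asin(25/34) = 47.3321°
wrap1 = wrap2 = π + 2β = 274.6641°

wrap1=274.66_deg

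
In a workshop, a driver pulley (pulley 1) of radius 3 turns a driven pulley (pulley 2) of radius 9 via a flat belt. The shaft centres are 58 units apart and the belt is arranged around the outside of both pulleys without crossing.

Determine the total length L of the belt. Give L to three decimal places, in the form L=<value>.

L=154.320

open belt: β = asin((r2−r1)/C) = asin(6/58) = 5.9378°
wrap1 = π − 2β = 168.1245°
wrap2 = π + 2β = 191.8755°
tangent length = C·cosβ = 57.6888
L = r1·wrap1 + r2·wrap2 + 2·C·cosβ = 3·2.9343 + 9·3.3489 + 2·57.6888 = 154.3204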